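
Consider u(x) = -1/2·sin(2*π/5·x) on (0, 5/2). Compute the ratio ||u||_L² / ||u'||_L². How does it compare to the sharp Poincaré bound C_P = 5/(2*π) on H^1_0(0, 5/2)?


||u||_L² / ||u'||_L² = 5/(2*π) = C_P.

u(x) = -1/2·sin(2*π/5·x), so u'(x) = -π*cos(2*π*x/5)/5.
Writing u(x) = A·sin(kπx/L) with A = -1/2 and k = 1, use ∫_0^L sin²(kπx/L) dx = L/2 and ∫_0^L cos²(kπx/L) dx = L/2.
u² = 1/4·sin²(2*π/5·x) and (u')² = π^2/25·cos²(2*π/5·x), and each of sin², cos² integrates to L/2 = 5/4 over (0, 5/2).
∫_0^5/2 u² dx = 5/16, so ||u||_L² = sqrt(5)/4.
∫_0^5/2 (u')² dx = π^2/20, so ||u'||_L² = sqrt(5)*π/10.
Ratio ||u||_L² / ||u'||_L² = 5/(2*π).
Sharp Poincaré constant on H^1_0(0, 5/2) is C_P = L/π = 5/(2*π), achieved by sin(2*π/5·x).
This is the k = 1 eigenfunction (up to amplitude), so the ratio equals the sharp Poincaré constant exactly.


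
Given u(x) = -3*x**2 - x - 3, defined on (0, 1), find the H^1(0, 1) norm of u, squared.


||u||_{H^1}^2 = 1219/30

The H^1 norm (squared) on an interval (0, L) is
  ||u||_{H^1}^2 = ∫_0^L u(x)^2 dx + ∫_0^L u'(x)^2 dx.
Compute u'(x) = -6*x - 1.
Then u(x)^2 = 9*x**4 + 6*x**3 + 19*x**2 + 6*x + 9 and u'(x)^2 = 36*x**2 + 12*x + 1.
Integrate each monomial from 0 to 1 using ∫_0^1 c·x^n dx = c·1^(n+1)/(n+1):
  ∫_0^1 u(x)^2 dx = ∫_0^1 (9*x^4 + 6*x^3 + 19*x^2 + 6*x + 9) dx. Term by term:
    ∫_0^1 9*x^4 dx = 9/5;  ∫_0^1 6*x^3 dx = 3/2;  ∫_0^1 19*x^2 dx = 19/3;
    ∫_0^1 6*x dx = 3;  ∫_0^1 9 dx = 9.
  Sum: 9/5 + 3/2 + 19/3 + 3 + 9 = 649/30.
  ∫_0^1 u'(x)^2 dx = ∫_0^1 (36*x^2 + 12*x + 1) dx. Term by term:
    ∫_0^1 36*x^2 dx = 12;  ∫_0^1 12*x dx = 6;  ∫_0^1 1 dx = 1.
  Sum: 12 + 6 + 1 = 19.
Adding: ||u||_{H^1}^2 = 649/30 + 19 = 1219/30.


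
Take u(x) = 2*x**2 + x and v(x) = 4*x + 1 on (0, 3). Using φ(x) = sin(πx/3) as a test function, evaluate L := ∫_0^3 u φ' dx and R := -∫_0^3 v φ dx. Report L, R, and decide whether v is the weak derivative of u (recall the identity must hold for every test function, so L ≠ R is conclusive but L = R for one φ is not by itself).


LHS = -42/π, RHS = -42/π. Yes, v = u' weakly.

u(x) = 2*x**2 + x, classical derivative u'(x) = 4*x + 1.
φ(x) = sin(πx/3), so φ'(x) = π*cos(π*x/3)/3.
Note φ(0) = φ(3) = 0, so the boundary term u·φ vanishes.
LHS = ∫_0^3 u(x) φ'(x) dx = ∫_0^3 (2*π*x^2*cos(π*x/3)/3 + π*x*cos(π*x/3)/3) dx. Term by term:
  ∫_0^3 π*x*cos(π*x/3)/3 dx = -6/π;  ∫_0^3 2*π*x^2*cos(π*x/3)/3 dx = -36/π.
Sum: -6/π − 36/π = -42/π.
So LHS = -42/π.
∫_0^3 v(x) φ(x) dx = ∫_0^3 (4*x*sin(π*x/3) + sin(π*x/3)) dx. Term by term:
  ∫_0^3 4*x*sin(π*x/3) dx = 36/π;  ∫_0^3 sin(π*x/3) dx = 6/π.
Sum: 36/π + 6/π = 42/π.
So RHS = -∫_0^3 v(x) φ(x) dx = -42/π.
LHS = RHS, so the identity holds for this test φ.
Moreover u is smooth here and v(x) = u'(x) = 4*x + 1 pointwise, so the identity holds for every test function. Hence v is the weak derivative of u.


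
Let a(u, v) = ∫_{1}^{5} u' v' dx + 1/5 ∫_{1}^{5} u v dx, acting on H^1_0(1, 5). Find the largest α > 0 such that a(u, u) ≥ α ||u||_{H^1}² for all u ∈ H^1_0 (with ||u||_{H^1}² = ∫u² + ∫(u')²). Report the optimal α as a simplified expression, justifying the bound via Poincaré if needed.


α = (16/5 + π^2)/(π^2 + 16)

Coercivity of a(·,·) on H^1_0(1, 5) means a(u, u) ≥ α ||u||_{H^1}² for every u ∈ H^1_0.
The interval has length L = 4, and Poincaré/coercivity depend only on L. Here a(u, u) = ∫(u')² + (1/5)·∫u².
Here 0 < c = 1/5 < 1. The condition a(u,u) ≥ α||u||_{H^1}² reads (1−α)∫(u')² ≥ (α−c)∫u². Any admissible α is ≤ 1 (rapidly oscillating u have ∫u²/∫(u')² → 0), and α = 1 would force 0 ≥ (1−c)∫u², impossible since c < 1; so 1−α > 0. By the sharp Poincaré inequality on H^1_0 of an interval of length L, ∫(u')² ≥ (π/L)²∫u² with equality for the first sine mode sin(π(x−x₀)/L) (x₀ the left endpoint), so the inequality holds for all u iff (1−α)(π/L)² ≥ α − c, i.e. α ≤ ((π/L)² + c)/((π/L)² + 1) = (1 + c(L/π)²)/(1 + (L/π)²). With (π/L)² = π^2/16 and c = 1/5, the largest admissible constant is α = ((π/L)² + c)/((π/L)² + 1).
Simplifying, α = (16/5 + π^2)/(π^2 + 16).


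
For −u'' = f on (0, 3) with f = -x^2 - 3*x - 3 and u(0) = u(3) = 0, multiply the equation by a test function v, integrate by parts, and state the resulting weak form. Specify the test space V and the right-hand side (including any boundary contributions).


V = H^1_0(0, 3) (so v(0) = v(3) = 0); weak form: ∫_0^3 u'v' dx = ∫_0^3 (-x^2 - 3*x - 3) v dx for all v ∈ V.

Multiply both sides by a test function v and integrate from 0 to 3:
  ∫_0^3 −u''(x) v(x) dx = ∫_0^3 f(x) v(x) dx.
Integrate the LHS by parts once:
  ∫_0^3 −u'' v dx = −[u'(x) v(x)]_0^3 + ∫_0^3 u'(x) v'(x) dx.
Thus ∫_0^3 u'(x) v'(x) dx = ∫_0^3 f(x) v(x) dx + [u'(x) v(x)]_0^3.
Choose V so that boundary terms are either known or forced to vanish.
u is Dirichlet: u(0) = u(3) = 0. Let V = H^1_0(0, 3); then v(0) = v(3) = 0, and [u' v]_0^3 = 0.
Weak formulation: find u (satisfying any essential BC) such that ∫_0^3 u'(x) v'(x) dx = ∫_0^3 f v dx for all v ∈ V.
Substituting f(x) = -x^2 - 3*x - 3, the right-hand side is ∫_0^3 (-x^2 - 3*x - 3) v dx.


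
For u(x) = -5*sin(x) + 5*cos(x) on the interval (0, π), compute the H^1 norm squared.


||u||_{H^1(0,π)}^2 = 50*π

u'(x) = -5*sin(x) - 5*cos(x).
Expand u² and (u')² and integrate term by term on (0, π), using: for integers n ≥ 1, ∫_0^π sin²(nx) dx = ∫_0^π cos²(nx) dx = π/2; for n ≠ n', ∫_0^π sin(nx)sin(n'x) dx = ∫_0^π cos(nx)cos(n'x) dx = 0; and by product-to-sum, ∫_0^π sin(nx)cos(n'x) dx = ½∫_0^π [sin((n+n')x) + sin((n−n')x)] dx, which is 0 when n+n' is even and 2n/(n²−n'²) when n+n' is odd (it need not vanish on (0, π)).
  u² squared terms: (-5)²·∫sin(x)² dx = 25·π/2 = 25*π/2;  (5)²·∫cos(x)² dx = 25·π/2 = 25*π/2.
  u² cross terms: 2·(-5)·(5)·∫sin(x)·cos(x) dx = -50·(0) = 0.
  So ∫_0^π u² dx = 25*π/2 + 25*π/2 + 0 = 25*π.
  (u')² squared terms: (-5)²·∫cos(x)² dx = 25·π/2 = 25*π/2;  (-5)²·∫sin(x)² dx = 25·π/2 = 25*π/2.
  (u')² cross terms: 2·(-5)·(-5)·∫cos(x)·sin(x) dx = 50·(0) = 0.
  So ∫_0^π (u')² dx = 25*π/2 + 25*π/2 + 0 = 25*π.
||u||_{H^1}^2 = (25*π) + (25*π) = 50*π.


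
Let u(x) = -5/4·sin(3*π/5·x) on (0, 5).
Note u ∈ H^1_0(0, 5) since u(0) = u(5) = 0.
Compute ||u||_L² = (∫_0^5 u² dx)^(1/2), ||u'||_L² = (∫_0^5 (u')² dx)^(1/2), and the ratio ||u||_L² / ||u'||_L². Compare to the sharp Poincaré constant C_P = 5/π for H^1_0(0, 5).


||u||_L² / ||u'||_L² = 5/(3*π) < C_P = 5/π.

u(x) = -5/4·sin(3*π/5·x), so u'(x) = -3*π*cos(3*π*x/5)/4.
Writing u(x) = A·sin(kπx/L) with A = -5/4 and k = 3, use ∫_0^L sin²(kπx/L) dx = L/2 and ∫_0^L cos²(kπx/L) dx = L/2.
u² = 25/16·sin²(3*π/5·x) and (u')² = 9*π^2/16·cos²(3*π/5·x), and each of sin², cos² integrates to L/2 = 5/2 over (0, 5).
∫_0^5 u² dx = 125/32, so ||u||_L² = 5*sqrt(10)/8.
∫_0^5 (u')² dx = 45*π^2/32, so ||u'||_L² = 3*sqrt(10)*π/8.
Ratio ||u||_L² / ||u'||_L² = 5/(3*π).
Sharp Poincaré constant on H^1_0(0, 5) is C_P = L/π = 5/π, achieved by sin(π/5·x).
This is the k = 3 harmonic; the ratio L/(kπ) is strictly less than C_P = L/π, consistent with the sharp inequality ||u||_L² ≤ C_P ||u'||_L².


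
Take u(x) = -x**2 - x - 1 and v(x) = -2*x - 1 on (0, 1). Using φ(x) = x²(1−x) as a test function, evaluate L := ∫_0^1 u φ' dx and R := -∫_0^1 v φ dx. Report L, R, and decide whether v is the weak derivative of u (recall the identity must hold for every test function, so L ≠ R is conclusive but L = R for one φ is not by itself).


LHS = 11/60, RHS = 11/60. Yes, v = u' weakly.

u(x) = -x**2 - x - 1, classical derivative u'(x) = -2*x - 1.
φ(x) = x²(1−x), so φ'(x) = x*(2 - 3*x).
Note φ(0) = φ(1) = 0, so the boundary term u·φ vanishes.
LHS = ∫_0^1 u(x) φ'(x) dx = ∫_0^1 (3*x^4 + x^3 + x^2 - 2*x) dx. Term by term:
  ∫_0^1 3*x^4 dx = 3/5;  ∫_0^1 x^3 dx = 1/4;  ∫_0^1 x^2 dx = 1/3;
  ∫_0^1 -2*x dx = -1.
Sum: 3/5 + 1/4 + 1/3 − 1 = 11/60.
So LHS = 11/60.
∫_0^1 v(x) φ(x) dx = ∫_0^1 (2*x^4 - x^3 - x^2) dx. Term by term:
  ∫_0^1 2*x^4 dx = 2/5;  ∫_0^1 -x^3 dx = -1/4;  ∫_0^1 -x^2 dx = -1/3.
Sum: 2/5 − 1/4 − 1/3 = -11/60.
So RHS = -∫_0^1 v(x) φ(x) dx = 11/60.
LHS = RHS, so the identity holds for this test φ.
Moreover u is smooth here and v(x) = u'(x) = -2*x - 1 pointwise, so the identity holds for every test function. Hence v is the weak derivative of u.


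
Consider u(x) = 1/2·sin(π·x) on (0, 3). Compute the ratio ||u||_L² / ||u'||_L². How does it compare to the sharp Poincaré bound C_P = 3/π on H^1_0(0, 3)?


||u||_L² / ||u'||_L² = 1/π < C_P = 3/π.

u(x) = 1/2·sin(π·x), so u'(x) = π*cos(π*x)/2.
Writing u(x) = A·sin(kπx/L) with A = 1/2 and k = 3, use ∫_0^L sin²(kπx/L) dx = L/2 and ∫_0^L cos²(kπx/L) dx = L/2.
u² = 1/4·sin²(π·x) and (u')² = π^2/4·cos²(π·x), and each of sin², cos² integrates to L/2 = 3/2 over (0, 3).
∫_0^3 u² dx = 3/8, so ||u||_L² = sqrt(6)/4.
∫_0^3 (u')² dx = 3*π^2/8, so ||u'||_L² = sqrt(6)*π/4.
Ratio ||u||_L² / ||u'||_L² = 1/π.
Sharp Poincaré constant on H^1_0(0, 3) is C_P = L/π = 3/π, achieved by sin(π/3·x).
This is the k = 3 harmonic; the ratio L/(kπ) is strictly less than C_P = L/π, consistent with the sharp inequality ||u||_L² ≤ C_P ||u'||_L².


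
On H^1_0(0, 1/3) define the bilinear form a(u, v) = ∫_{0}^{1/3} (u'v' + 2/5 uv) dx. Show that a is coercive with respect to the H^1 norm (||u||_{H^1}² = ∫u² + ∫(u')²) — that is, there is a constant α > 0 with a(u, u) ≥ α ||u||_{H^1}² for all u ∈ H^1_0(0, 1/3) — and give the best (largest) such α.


α = (2 + 45*π^2)/(5*(1 + 9*π^2))

Coercivity of a(·,·) on H^1_0(0, 1/3) means a(u, u) ≥ α ||u||_{H^1}² for every u ∈ H^1_0.
The interval has length L = 1/3, and Poincaré/coercivity depend only on L. Here a(u, u) = ∫(u')² + (2/5)·∫u².
Here 0 < c = 2/5 < 1. The condition a(u,u) ≥ α||u||_{H^1}² reads (1−α)∫(u')² ≥ (α−c)∫u². Any admissible α is ≤ 1 (rapidly oscillating u have ∫u²/∫(u')² → 0), and α = 1 would force 0 ≥ (1−c)∫u², impossible since c < 1; so 1−α > 0. By the sharp Poincaré inequality on H^1_0 of an interval of length L, ∫(u')² ≥ (π/L)²∫u² with equality for the first sine mode sin(π(x−x₀)/L) (x₀ the left endpoint), so the inequality holds for all u iff (1−α)(π/L)² ≥ α − c, i.e. α ≤ ((π/L)² + c)/((π/L)² + 1) = (1 + c(L/π)²)/(1 + (L/π)²). With (π/L)² = 9*π^2 and c = 2/5, the largest admissible constant is α = ((π/L)² + c)/((π/L)² + 1).
Simplifying, α = (2 + 45*π^2)/(5*(1 + 9*π^2)).


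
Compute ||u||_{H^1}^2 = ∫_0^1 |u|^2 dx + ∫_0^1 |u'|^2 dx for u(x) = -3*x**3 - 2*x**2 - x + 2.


||u||_{H^1}^2 = 1872/35

The H^1 norm (squared) on an interval (0, L) is
  ||u||_{H^1}^2 = ∫_0^L u(x)^2 dx + ∫_0^L u'(x)^2 dx.
Compute u'(x) = -9*x**2 - 4*x - 1.
Then u(x)^2 = 9*x**6 + 12*x**5 + 10*x**4 - 8*x**3 - 7*x**2 - 4*x + 4 and u'(x)^2 = 81*x**4 + 72*x**3 + 34*x**2 + 8*x + 1.
Integrate each monomial from 0 to 1 using ∫_0^1 c·x^n dx = c·1^(n+1)/(n+1):
  ∫_0^1 u(x)^2 dx = ∫_0^1 (9*x^6 + 12*x^5 + 10*x^4 - 8*x^3 - 7*x^2 - 4*x + 4) dx. Term by term:
    ∫_0^1 9*x^6 dx = 9/7;  ∫_0^1 12*x^5 dx = 2;  ∫_0^1 10*x^4 dx = 2;
    ∫_0^1 -8*x^3 dx = -2;  ∫_0^1 -7*x^2 dx = -7/3;  ∫_0^1 -4*x dx = -2;
    ∫_0^1 4 dx = 4.
  Sum: 9/7 + 2 + 2 − 2 − 7/3 − 2 + 4 = 62/21.
  ∫_0^1 u'(x)^2 dx = ∫_0^1 (81*x^4 + 72*x^3 + 34*x^2 + 8*x + 1) dx. Term by term:
    ∫_0^1 81*x^4 dx = 81/5;  ∫_0^1 72*x^3 dx = 18;  ∫_0^1 34*x^2 dx = 34/3;
    ∫_0^1 8*x dx = 4;  ∫_0^1 1 dx = 1.
  Sum: 81/5 + 18 + 34/3 + 4 + 1 = 758/15.
Adding: ||u||_{H^1}^2 = 62/21 + 758/15 = 1872/35.


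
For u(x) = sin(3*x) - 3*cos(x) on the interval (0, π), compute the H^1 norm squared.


||u||_{H^1(0,π)}^2 = 14*π

u'(x) = 3*sin(x) + 3*cos(3*x).
Expand u² and (u')² and integrate term by term on (0, π), using: for integers n ≥ 1, ∫_0^π sin²(nx) dx = ∫_0^π cos²(nx) dx = π/2; for n ≠ n', ∫_0^π sin(nx)sin(n'x) dx = ∫_0^π cos(nx)cos(n'x) dx = 0; and by product-to-sum, ∫_0^π sin(nx)cos(n'x) dx = ½∫_0^π [sin((n+n')x) + sin((n−n')x)] dx, which is 0 when n+n' is even and 2n/(n²−n'²) when n+n' is odd (it need not vanish on (0, π)).
  u² squared terms: (-3)²·∫cos(x)² dx = 9·π/2 = 9*π/2;  (1)²·∫sin(3x)² dx = 1·π/2 = π/2.
  u² cross terms: 2·(-3)·(1)·∫cos(x)·sin(3x) dx = -6·(0) = 0.
  So ∫_0^π u² dx = 9*π/2 + π/2 + 0 = 5*π.
  (u')² squared terms: (3)²·∫cos(3x)² dx = 9·π/2 = 9*π/2;  (3)²·∫sin(x)² dx = 9·π/2 = 9*π/2.
  (u')² cross terms: 2·(3)·(3)·∫cos(3x)·sin(x) dx = 18·(0) = 0.
  So ∫_0^π (u')² dx = 9*π/2 + 9*π/2 + 0 = 9*π.
||u||_{H^1}^2 = (5*π) + (9*π) = 14*π.


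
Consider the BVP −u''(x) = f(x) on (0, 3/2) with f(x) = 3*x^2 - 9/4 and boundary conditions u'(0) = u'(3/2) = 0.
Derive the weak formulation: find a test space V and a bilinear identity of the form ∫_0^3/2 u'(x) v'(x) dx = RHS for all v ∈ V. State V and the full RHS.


V = H^1(0, 3/2) (no boundary constraint on v; u is determined up to an additive constant); weak form: ∫_0^3/2 u'v' dx = ∫_0^3/2 (3*x^2 - 9/4) v dx for all v ∈ V.

Multiply both sides by a test function v and integrate from 0 to 3/2:
  ∫_0^3/2 −u''(x) v(x) dx = ∫_0^3/2 f(x) v(x) dx.
Integrate the LHS by parts once:
  ∫_0^3/2 −u'' v dx = −[u'(x) v(x)]_0^3/2 + ∫_0^3/2 u'(x) v'(x) dx.
Thus ∫_0^3/2 u'(x) v'(x) dx = ∫_0^3/2 f(x) v(x) dx + [u'(x) v(x)]_0^3/2.
Choose V so that boundary terms are either known or forced to vanish.
u has homogeneous Neumann: u'(0) = u'(3/2) = 0. So [u' v]_0^3/2 = 0·v(3/2) − 0·v(0) = 0 for any v; take V = H^1(0, 3/2).
Weak formulation: find u (satisfying any essential BC) such that ∫_0^3/2 u'(x) v'(x) dx = ∫_0^3/2 f v dx for all v ∈ V (homogeneous Neumann, so boundary terms vanish).
Substituting f(x) = 3*x^2 - 9/4, the right-hand side is ∫_0^3/2 (3*x^2 - 9/4) v dx.
Compatibility check (pure Neumann): taking v ≡ 1 ∈ V gives 0 = ∫_0^3/2 f dx + (0) − (0), i.e. ∫_0^3/2 f dx must equal u'(0) − u'(3/2) = 0. Indeed ∫_0^3/2 (3*x^2 - 9/4) dx = 0, so the data are compatible. The solution is then unique only up to an additive constant (fix it e.g. by requiring ∫_0^3/2 u dx = 0).


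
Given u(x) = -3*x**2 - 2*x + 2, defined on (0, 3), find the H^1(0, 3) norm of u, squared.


||u||_{H^1}^2 = 5142/5

The H^1 norm (squared) on an interval (0, L) is
  ||u||_{H^1}^2 = ∫_0^L u(x)^2 dx + ∫_0^L u'(x)^2 dx.
Compute u'(x) = -6*x - 2.
Then u(x)^2 = 9*x**4 + 12*x**3 - 8*x**2 - 8*x + 4 and u'(x)^2 = 36*x**2 + 24*x + 4.
Integrate each monomial from 0 to 3 using ∫_0^3 c·x^n dx = c·3^(n+1)/(n+1):
  ∫_0^3 u(x)^2 dx = ∫_0^3 (9*x^4 + 12*x^3 - 8*x^2 - 8*x + 4) dx. Term by term:
    ∫_0^3 9*x^4 dx = 2187/5;  ∫_0^3 12*x^3 dx = 243;  ∫_0^3 -8*x^2 dx = -72;
    ∫_0^3 -8*x dx = -36;  ∫_0^3 4 dx = 12.
  Sum: 2187/5 + 243 − 72 − 36 + 12 = 2922/5.
  ∫_0^3 u'(x)^2 dx = ∫_0^3 (36*x^2 + 24*x + 4) dx. Term by term:
    ∫_0^3 36*x^2 dx = 324;  ∫_0^3 24*x dx = 108;  ∫_0^3 4 dx = 12.
  Sum: 324 + 108 + 12 = 444.
Adding: ||u||_{H^1}^2 = 2922/5 + 444 = 5142/5.


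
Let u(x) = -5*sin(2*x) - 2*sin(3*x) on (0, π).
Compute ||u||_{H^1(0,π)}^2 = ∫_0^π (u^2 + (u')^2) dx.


||u||_{H^1(0,π)}^2 = 165*π/2

u'(x) = -10*cos(2*x) - 6*cos(3*x).
Expand u² and (u')² and integrate term by term on (0, π), using: for integers n ≥ 1, ∫_0^π sin²(nx) dx = ∫_0^π cos²(nx) dx = π/2; for n ≠ n', ∫_0^π sin(nx)sin(n'x) dx = ∫_0^π cos(nx)cos(n'x) dx = 0; and by product-to-sum, ∫_0^π sin(nx)cos(n'x) dx = ½∫_0^π [sin((n+n')x) + sin((n−n')x)] dx, which is 0 when n+n' is even and 2n/(n²−n'²) when n+n' is odd (it need not vanish on (0, π)).
  u² squared terms: (-5)²·∫sin(2x)² dx = 25·π/2 = 25*π/2;  (-2)²·∫sin(3x)² dx = 4·π/2 = 2*π.
  u² cross terms: 2·(-5)·(-2)·∫sin(2x)·sin(3x) dx = 20·(0) = 0.
  So ∫_0^π u² dx = 25*π/2 + 2*π + 0 = 29*π/2.
  (u')² squared terms: (-10)²·∫cos(2x)² dx = 100·π/2 = 50*π;  (-6)²·∫cos(3x)² dx = 36·π/2 = 18*π.
  (u')² cross terms: 2·(-10)·(-6)·∫cos(2x)·cos(3x) dx = 120·(0) = 0.
  So ∫_0^π (u')² dx = 50*π + 18*π + 0 = 68*π.
||u||_{H^1}^2 = (29*π/2) + (68*π) = 165*π/2.


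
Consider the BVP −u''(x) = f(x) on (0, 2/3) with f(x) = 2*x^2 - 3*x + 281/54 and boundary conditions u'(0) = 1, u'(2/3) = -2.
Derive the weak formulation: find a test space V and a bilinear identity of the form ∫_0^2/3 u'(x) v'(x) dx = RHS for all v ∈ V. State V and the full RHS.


V = H^1(0, 2/3) (v unrestricted at boundary; u is determined up to an additive constant); weak form: ∫_0^2/3 u'v' dx = ∫_0^2/3 (2*x^2 - 3*x + 281/54) v dx − 2·v(2/3) − v(0) for all v ∈ V.

Multiply both sides by a test function v and integrate from 0 to 2/3:
  ∫_0^2/3 −u''(x) v(x) dx = ∫_0^2/3 f(x) v(x) dx.
Integrate the LHS by parts once:
  ∫_0^2/3 −u'' v dx = −[u'(x) v(x)]_0^2/3 + ∫_0^2/3 u'(x) v'(x) dx.
Thus ∫_0^2/3 u'(x) v'(x) dx = ∫_0^2/3 f(x) v(x) dx + [u'(x) v(x)]_0^2/3.
Choose V so that boundary terms are either known or forced to vanish.
u has inhomogeneous Neumann u'(0) = 1, u'(2/3) = -2. [u' v]_0^2/3 = (-2)·v(2/3) − (1)·v(0) = − 2·v(2/3) − v(0). Take V = H^1(0, 2/3); boundary term becomes part of RHS.
Weak formulation: find u (satisfying any essential BC) such that ∫_0^2/3 u'(x) v'(x) dx = ∫_0^2/3 f v dx − 2·v(2/3) − v(0) for all v ∈ V (Neumann data are natural BCs: they enter the RHS as boundary terms).
Substituting f(x) = 2*x^2 - 3*x + 281/54, the right-hand side is ∫_0^2/3 (2*x^2 - 3*x + 281/54) v dx − 2·v(2/3) − v(0).
Compatibility check (pure Neumann): taking v ≡ 1 ∈ V gives 0 = ∫_0^2/3 f dx + (-2) − (1), i.e. ∫_0^2/3 f dx must equal u'(0) − u'(2/3) = 3. Indeed ∫_0^2/3 (2*x^2 - 3*x + 281/54) dx = 3, so the data are compatible. The solution is then unique only up to an additive constant (fix it e.g. by requiring ∫_0^2/3 u dx = 0).


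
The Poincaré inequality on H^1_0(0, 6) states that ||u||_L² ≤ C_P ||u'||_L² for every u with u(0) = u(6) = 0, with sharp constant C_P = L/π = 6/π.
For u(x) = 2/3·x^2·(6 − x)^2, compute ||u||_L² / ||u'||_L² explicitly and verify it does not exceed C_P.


||u||_L² / ||u'||_L² = sqrt(3) < C_P = 6/π.

u(x) = 2/3·x^2·(6 − x)^2, so u'(x) = 8*x*(x - 6)*(x - 3)/3.
u(x) = 2/3·x^2·(6 − x)^2 vanishes at x = 0 and x = 6, so u ∈ H^1_0(0, 6). Differentiate via the product rule and integrate the resulting polynomials term by term.
  ∫_0^6 u² dx = ∫_0^6 (4*x^8/9 - 32*x^7/3 + 96*x^6 - 384*x^5 + 576*x^4) dx. Term by term:
    ∫_0^6 4*x^8/9 dx = 497664;  ∫_0^6 -32*x^7/3 dx = -2239488;  ∫_0^6 96*x^6 dx = 26873856/7;
    ∫_0^6 -384*x^5 dx = -2985984;  ∫_0^6 576*x^4 dx = 4478976/5.
  Sum: 497664 − 2239488 + 26873856/7 − 2985984 + 4478976/5 = 248832/35.
  ∫_0^6 (u')² dx = ∫_0^6 (64*x^6/9 - 128*x^5 + 832*x^4 - 2304*x^3 + 2304*x^2) dx. Term by term:
    ∫_0^6 64*x^6/9 dx = 1990656/7;  ∫_0^6 -128*x^5 dx = -995328;  ∫_0^6 832*x^4 dx = 6469632/5;
    ∫_0^6 -2304*x^3 dx = -746496;  ∫_0^6 2304*x^2 dx = 165888.
  Sum: 1990656/7 − 995328 + 6469632/5 − 746496 + 165888 = 82944/35.
∫_0^6 u² dx = 248832/35, so ||u||_L² = 288*sqrt(105)/35.
∫_0^6 (u')² dx = 82944/35, so ||u'||_L² = 288*sqrt(35)/35.
Ratio ||u||_L² / ||u'||_L² = sqrt(3).
Sharp Poincaré constant on H^1_0(0, 6) is C_P = L/π = 6/π, achieved by sin(π/6·x).
A polynomial bump cannot attain the sharp Poincaré constant (only the first sine eigenfunction does), so the ratio is strictly less than C_P, consistent with ||u||_L² ≤ C_P ||u'||_L².


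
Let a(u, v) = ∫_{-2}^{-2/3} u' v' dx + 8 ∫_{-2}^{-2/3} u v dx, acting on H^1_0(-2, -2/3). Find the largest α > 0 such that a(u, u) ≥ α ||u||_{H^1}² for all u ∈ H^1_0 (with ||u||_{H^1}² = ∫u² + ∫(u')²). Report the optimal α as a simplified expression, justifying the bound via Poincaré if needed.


α = 1

Coercivity of a(·,·) on H^1_0(-2, -2/3) means a(u, u) ≥ α ||u||_{H^1}² for every u ∈ H^1_0.
The interval has length L = 4/3, and Poincaré/coercivity depend only on L. Here a(u, u) = ∫(u')² + (8)·∫u².
Here c = 8 ≥ 1, so a(u,u) = ∫(u')² + c∫u² ≥ ∫(u')² + ∫u² = ||u||_{H^1}², i.e. α = 1 works. No larger α is possible: a(u,u) ≥ α||u||_{H^1}² means (1−α)∫(u')² ≥ (α−c)∫u², and for the modes u_n = sin(nπ(x−x₀)/L) (x₀ the left endpoint) one has ∫u_n²/∫(u_n')² = (L/(nπ))² → 0, so a(u_n,u_n)/||u_n||_{H^1}² → 1. Hence the optimal constant is α = 1.
Therefore α = 1.


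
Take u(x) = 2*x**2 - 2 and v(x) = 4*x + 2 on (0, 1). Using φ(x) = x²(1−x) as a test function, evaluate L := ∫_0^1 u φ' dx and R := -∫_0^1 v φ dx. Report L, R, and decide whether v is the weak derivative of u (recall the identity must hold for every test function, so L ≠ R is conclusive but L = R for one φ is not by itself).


LHS = -1/5, RHS = -11/30. No, v is not the weak derivative of u.

u(x) = 2*x**2 - 2, classical derivative u'(x) = 4*x.
φ(x) = x²(1−x), so φ'(x) = x*(2 - 3*x).
Note φ(0) = φ(1) = 0, so the boundary term u·φ vanishes.
LHS = ∫_0^1 u(x) φ'(x) dx = ∫_0^1 (-6*x^4 + 4*x^3 + 6*x^2 - 4*x) dx. Term by term:
  ∫_0^1 -6*x^4 dx = -6/5;  ∫_0^1 4*x^3 dx = 1;  ∫_0^1 6*x^2 dx = 2;
  ∫_0^1 -4*x dx = -2.
Sum: -6/5 + 1 + 2 − 2 = -1/5.
So LHS = -1/5.
∫_0^1 v(x) φ(x) dx = ∫_0^1 (-4*x^4 + 2*x^3 + 2*x^2) dx. Term by term:
  ∫_0^1 -4*x^4 dx = -4/5;  ∫_0^1 2*x^3 dx = 1/2;  ∫_0^1 2*x^2 dx = 2/3.
Sum: -4/5 + 1/2 + 2/3 = 11/30.
So RHS = -∫_0^1 v(x) φ(x) dx = -11/30.
LHS − RHS = 1/6 ≠ 0, so the identity fails.
(For a valid weak derivative the identity must hold for EVERY test function, in particular this one. The failure shows v is NOT the weak derivative of u.)
Correct weak derivative would be u'(x) = 4*x.


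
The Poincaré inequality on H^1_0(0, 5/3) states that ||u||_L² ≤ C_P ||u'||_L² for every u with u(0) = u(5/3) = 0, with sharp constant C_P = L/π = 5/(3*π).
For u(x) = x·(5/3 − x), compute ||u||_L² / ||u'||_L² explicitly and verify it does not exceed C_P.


||u||_L² / ||u'||_L² = sqrt(10)/6 < C_P = 5/(3*π).

u(x) = x·(5/3 − x), so u'(x) = 5/3 - 2*x.
u(x) = x·(5/3 − x) vanishes at x = 0 and x = 5/3, so u ∈ H^1_0(0, 5/3). Differentiate via the product rule and integrate the resulting polynomials term by term.
  ∫_0^5/3 u² dx = ∫_0^5/3 (x^4 - 10*x^3/3 + 25*x^2/9) dx. Term by term:
    ∫_0^5/3 x^4 dx = 625/243;  ∫_0^5/3 -10*x^3/3 dx = -3125/486;  ∫_0^5/3 25*x^2/9 dx = 3125/729.
  Sum: 625/243 − 3125/486 + 3125/729 = 625/1458.
  ∫_0^5/3 (u')² dx = ∫_0^5/3 (4*x^2 - 20*x/3 + 25/9) dx. Term by term:
    ∫_0^5/3 4*x^2 dx = 500/81;  ∫_0^5/3 -20*x/3 dx = -250/27;  ∫_0^5/3 25/9 dx = 125/27.
  Sum: 500/81 − 250/27 + 125/27 = 125/81.
∫_0^5/3 u² dx = 625/1458, so ||u||_L² = 25*sqrt(2)/54.
∫_0^5/3 (u')² dx = 125/81, so ||u'||_L² = 5*sqrt(5)/9.
Ratio ||u||_L² / ||u'||_L² = sqrt(10)/6.
Sharp Poincaré constant on H^1_0(0, 5/3) is C_P = L/π = 5/(3*π), achieved by sin(3*π/5·x).
A polynomial bump cannot attain the sharp Poincaré constant (only the first sine eigenfunction does), so the ratio is strictly less than C_P, consistent with ||u||_L² ≤ C_P ||u'||_L².


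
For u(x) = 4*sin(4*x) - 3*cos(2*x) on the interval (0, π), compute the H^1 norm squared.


||u||_{H^1(0,π)}^2 = 317*π/2

u'(x) = 6*sin(2*x) + 16*cos(4*x).
Expand u² and (u')² and integrate term by term on (0, π), using: for integers n ≥ 1, ∫_0^π sin²(nx) dx = ∫_0^π cos²(nx) dx = π/2; for n ≠ n', ∫_0^π sin(nx)sin(n'x) dx = ∫_0^π cos(nx)cos(n'x) dx = 0; and by product-to-sum, ∫_0^π sin(nx)cos(n'x) dx = ½∫_0^π [sin((n+n')x) + sin((n−n')x)] dx, which is 0 when n+n' is even and 2n/(n²−n'²) when n+n' is odd (it need not vanish on (0, π)).
  u² squared terms: (-3)²·∫cos(2x)² dx = 9·π/2 = 9*π/2;  (4)²·∫sin(4x)² dx = 16·π/2 = 8*π.
  u² cross terms: 2·(-3)·(4)·∫cos(2x)·sin(4x) dx = -24·(0) = 0.
  So ∫_0^π u² dx = 9*π/2 + 8*π + 0 = 25*π/2.
  (u')² squared terms: (6)²·∫sin(2x)² dx = 36·π/2 = 18*π;  (16)²·∫cos(4x)² dx = 256·π/2 = 128*π.
  (u')² cross terms: 2·(6)·(16)·∫sin(2x)·cos(4x) dx = 192·(0) = 0.
  So ∫_0^π (u')² dx = 18*π + 128*π + 0 = 146*π.
||u||_{H^1}^2 = (25*π/2) + (146*π) = 317*π/2.


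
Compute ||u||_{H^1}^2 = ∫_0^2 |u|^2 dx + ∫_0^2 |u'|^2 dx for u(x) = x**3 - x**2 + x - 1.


||u||_{H^1}^2 = 3824/105

The H^1 norm (squared) on an interval (0, L) is
  ||u||_{H^1}^2 = ∫_0^L u(x)^2 dx + ∫_0^L u'(x)^2 dx.
Compute u'(x) = 3*x**2 - 2*x + 1.
Then u(x)^2 = x**6 - 2*x**5 + 3*x**4 - 4*x**3 + 3*x**2 - 2*x + 1 and u'(x)^2 = 9*x**4 - 12*x**3 + 10*x**2 - 4*x + 1.
Integrate each monomial from 0 to 2 using ∫_0^2 c·x^n dx = c·2^(n+1)/(n+1):
  ∫_0^2 u(x)^2 dx = ∫_0^2 (x^6 - 2*x^5 + 3*x^4 - 4*x^3 + 3*x^2 - 2*x + 1) dx. Term by term:
    ∫_0^2 x^6 dx = 128/7;  ∫_0^2 -2*x^5 dx = -64/3;  ∫_0^2 3*x^4 dx = 96/5;
    ∫_0^2 -4*x^3 dx = -16;  ∫_0^2 3*x^2 dx = 8;  ∫_0^2 -2*x dx = -4;
    ∫_0^2 1 dx = 2.
  Sum: 128/7 − 64/3 + 96/5 − 16 + 8 − 4 + 2 = 646/105.
  ∫_0^2 u'(x)^2 dx = ∫_0^2 (9*x^4 - 12*x^3 + 10*x^2 - 4*x + 1) dx. Term by term:
    ∫_0^2 9*x^4 dx = 288/5;  ∫_0^2 -12*x^3 dx = -48;  ∫_0^2 10*x^2 dx = 80/3;
    ∫_0^2 -4*x dx = -8;  ∫_0^2 1 dx = 2.
  Sum: 288/5 − 48 + 80/3 − 8 + 2 = 454/15.
Adding: ||u||_{H^1}^2 = 646/105 + 454/15 = 3824/105.


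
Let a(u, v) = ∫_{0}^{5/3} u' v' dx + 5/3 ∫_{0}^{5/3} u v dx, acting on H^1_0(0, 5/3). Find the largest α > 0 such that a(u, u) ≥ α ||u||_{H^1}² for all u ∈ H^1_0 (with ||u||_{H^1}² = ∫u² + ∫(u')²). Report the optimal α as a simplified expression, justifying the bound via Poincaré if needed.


α = 1

Coercivity of a(·,·) on H^1_0(0, 5/3) means a(u, u) ≥ α ||u||_{H^1}² for every u ∈ H^1_0.
The interval has length L = 5/3, and Poincaré/coercivity depend only on L. Here a(u, u) = ∫(u')² + (5/3)·∫u².
Here c = 5/3 ≥ 1, so a(u,u) = ∫(u')² + c∫u² ≥ ∫(u')² + ∫u² = ||u||_{H^1}², i.e. α = 1 works. No larger α is possible: a(u,u) ≥ α||u||_{H^1}² means (1−α)∫(u')² ≥ (α−c)∫u², and for the modes u_n = sin(nπ(x−x₀)/L) (x₀ the left endpoint) one has ∫u_n²/∫(u_n')² = (L/(nπ))² → 0, so a(u_n,u_n)/||u_n||_{H^1}² → 1. Hence the optimal constant is α = 1.
Therefore α = 1.


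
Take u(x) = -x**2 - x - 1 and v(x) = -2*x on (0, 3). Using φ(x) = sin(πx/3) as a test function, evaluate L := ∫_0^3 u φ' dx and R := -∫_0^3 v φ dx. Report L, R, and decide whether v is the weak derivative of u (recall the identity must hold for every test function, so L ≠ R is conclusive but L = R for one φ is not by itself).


LHS = 24/π, RHS = 18/π. No, v is not the weak derivative of u.

u(x) = -x**2 - x - 1, classical derivative u'(x) = -2*x - 1.
φ(x) = sin(πx/3), so φ'(x) = π*cos(π*x/3)/3.
Note φ(0) = φ(3) = 0, so the boundary term u·φ vanishes.
LHS = ∫_0^3 u(x) φ'(x) dx = ∫_0^3 (-π*x^2*cos(π*x/3)/3 - π*x*cos(π*x/3)/3 - π*cos(π*x/3)/3) dx. Term by term:
  ∫_0^3 -π*cos(π*x/3)/3 dx = 0;  ∫_0^3 -π*x*cos(π*x/3)/3 dx = 6/π;  ∫_0^3 -π*x^2*cos(π*x/3)/3 dx = 18/π.
Sum: 0 + 6/π + 18/π = 24/π.
So LHS = 24/π.
∫_0^3 v(x) φ(x) dx = ∫_0^3 (-2*x*sin(π*x/3)) dx. Term by term:
  ∫_0^3 -2*x*sin(π*x/3) dx = -18/π.
So RHS = -∫_0^3 v(x) φ(x) dx = 18/π.
LHS − RHS = 6/π ≠ 0, so the identity fails.
(For a valid weak derivative the identity must hold for EVERY test function, in particular this one. The failure shows v is NOT the weak derivative of u.)
Correct weak derivative would be u'(x) = -2*x - 1.


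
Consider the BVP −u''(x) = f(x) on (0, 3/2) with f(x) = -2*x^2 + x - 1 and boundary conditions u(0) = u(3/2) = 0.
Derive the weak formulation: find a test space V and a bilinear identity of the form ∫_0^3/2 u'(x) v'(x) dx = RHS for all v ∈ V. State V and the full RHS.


V = H^1_0(0, 3/2) (so v(0) = v(3/2) = 0); weak form: ∫_0^3/2 u'v' dx = ∫_0^3/2 (-2*x^2 + x - 1) v dx for all v ∈ V.

Multiply both sides by a test function v and integrate from 0 to 3/2:
  ∫_0^3/2 −u''(x) v(x) dx = ∫_0^3/2 f(x) v(x) dx.
Integrate the LHS by parts once:
  ∫_0^3/2 −u'' v dx = −[u'(x) v(x)]_0^3/2 + ∫_0^3/2 u'(x) v'(x) dx.
Thus ∫_0^3/2 u'(x) v'(x) dx = ∫_0^3/2 f(x) v(x) dx + [u'(x) v(x)]_0^3/2.
Choose V so that boundary terms are either known or forced to vanish.
u is Dirichlet: u(0) = u(3/2) = 0. Let V = H^1_0(0, 3/2); then v(0) = v(3/2) = 0, and [u' v]_0^3/2 = 0.
Weak formulation: find u (satisfying any essential BC) such that ∫_0^3/2 u'(x) v'(x) dx = ∫_0^3/2 f v dx for all v ∈ V.
Substituting f(x) = -2*x^2 + x - 1, the right-hand side is ∫_0^3/2 (-2*x^2 + x - 1) v dx.


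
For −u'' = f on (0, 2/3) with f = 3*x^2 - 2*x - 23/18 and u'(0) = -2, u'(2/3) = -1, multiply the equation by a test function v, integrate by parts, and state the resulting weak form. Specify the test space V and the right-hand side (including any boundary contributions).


V = H^1(0, 2/3) (v unrestricted at boundary; u is determined up to an additive constant); weak form: ∫_0^2/3 u'v' dx = ∫_0^2/3 (3*x^2 - 2*x - 23/18) v dx − v(2/3) + 2·v(0) for all v ∈ V.

Multiply both sides by a test function v and integrate from 0 to 2/3:
  ∫_0^2/3 −u''(x) v(x) dx = ∫_0^2/3 f(x) v(x) dx.
Integrate the LHS by parts once:
  ∫_0^2/3 −u'' v dx = −[u'(x) v(x)]_0^2/3 + ∫_0^2/3 u'(x) v'(x) dx.
Thus ∫_0^2/3 u'(x) v'(x) dx = ∫_0^2/3 f(x) v(x) dx + [u'(x) v(x)]_0^2/3.
Choose V so that boundary terms are either known or forced to vanish.
u has inhomogeneous Neumann u'(0) = -2, u'(2/3) = -1. [u' v]_0^2/3 = (-1)·v(2/3) − (-2)·v(0) = − v(2/3) + 2·v(0). Take V = H^1(0, 2/3); boundary term becomes part of RHS.
Weak formulation: find u (satisfying any essential BC) such that ∫_0^2/3 u'(x) v'(x) dx = ∫_0^2/3 f v dx − v(2/3) + 2·v(0) for all v ∈ V (Neumann data are natural BCs: they enter the RHS as boundary terms).
Substituting f(x) = 3*x^2 - 2*x - 23/18, the right-hand side is ∫_0^2/3 (3*x^2 - 2*x - 23/18) v dx − v(2/3) + 2·v(0).
Compatibility check (pure Neumann): taking v ≡ 1 ∈ V gives 0 = ∫_0^2/3 f dx + (-1) − (-2), i.e. ∫_0^2/3 f dx must equal u'(0) − u'(2/3) = -1. Indeed ∫_0^2/3 (3*x^2 - 2*x - 23/18) dx = -1, so the data are compatible. The solution is then unique only up to an additive constant (fix it e.g. by requiring ∫_0^2/3 u dx = 0).


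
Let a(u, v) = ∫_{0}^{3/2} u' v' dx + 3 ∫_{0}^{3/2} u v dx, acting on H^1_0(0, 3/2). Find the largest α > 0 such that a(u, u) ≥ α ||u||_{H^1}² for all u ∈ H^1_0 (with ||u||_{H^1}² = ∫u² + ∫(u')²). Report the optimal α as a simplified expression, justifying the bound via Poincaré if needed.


α = 1

Coercivity of a(·,·) on H^1_0(0, 3/2) means a(u, u) ≥ α ||u||_{H^1}² for every u ∈ H^1_0.
The interval has length L = 3/2, and Poincaré/coercivity depend only on L. Here a(u, u) = ∫(u')² + (3)·∫u².
Here c = 3 ≥ 1, so a(u,u) = ∫(u')² + c∫u² ≥ ∫(u')² + ∫u² = ||u||_{H^1}², i.e. α = 1 works. No larger α is possible: a(u,u) ≥ α||u||_{H^1}² means (1−α)∫(u')² ≥ (α−c)∫u², and for the modes u_n = sin(nπ(x−x₀)/L) (x₀ the left endpoint) one has ∫u_n²/∫(u_n')² = (L/(nπ))² → 0, so a(u_n,u_n)/||u_n||_{H^1}² → 1. Hence the optimal constant is α = 1.
Therefore α = 1.


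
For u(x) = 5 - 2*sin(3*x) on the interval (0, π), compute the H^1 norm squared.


||u||_{H^1(0,π)}^2 = -40/3 + 45*π

u'(x) = -6*cos(3*x).
Expand u² and (u')² and integrate term by term on (0, π), using: for integers n ≥ 1, ∫_0^π sin²(nx) dx = ∫_0^π cos²(nx) dx = π/2; for n ≠ n', ∫_0^π sin(nx)sin(n'x) dx = ∫_0^π cos(nx)cos(n'x) dx = 0; and by product-to-sum, ∫_0^π sin(nx)cos(n'x) dx = ½∫_0^π [sin((n+n')x) + sin((n−n')x)] dx, which is 0 when n+n' is even and 2n/(n²−n'²) when n+n' is odd (it need not vanish on (0, π)). For the constant mode: ∫_0^π 1 dx = π, ∫_0^π cos(nx) dx = 0, ∫_0^π sin(nx) dx = (1−(−1)^n)/n.
  u² squared terms: (5)²·∫1 dx = 25·π = 25*π;  (-2)²·∫sin(3x)² dx = 4·π/2 = 2*π.
  u² cross terms: 2·(5)·(-2)·∫1·sin(3x) dx = -20·(2/3) = -40/3.
  So ∫_0^π u² dx = 25*π + 2*π − 40/3 = -40/3 + 27*π.
  (u')² squared terms: (-6)²·∫cos(3x)² dx = 36·π/2 = 18*π.
  So ∫_0^π (u')² dx = 18*π.
||u||_{H^1}^2 = (-40/3 + 27*π) + (18*π) = -40/3 + 45*π.


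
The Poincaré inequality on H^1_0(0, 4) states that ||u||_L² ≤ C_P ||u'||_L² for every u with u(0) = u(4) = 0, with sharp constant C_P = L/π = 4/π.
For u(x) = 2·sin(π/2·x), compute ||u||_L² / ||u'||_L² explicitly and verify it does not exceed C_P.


||u||_L² / ||u'||_L² = 2/π < C_P = 4/π.

u(x) = 2·sin(π/2·x), so u'(x) = π*cos(π*x/2).
Writing u(x) = A·sin(kπx/L) with A = 2 and k = 2, use ∫_0^L sin²(kπx/L) dx = L/2 and ∫_0^L cos²(kπx/L) dx = L/2.
u² = 4·sin²(π/2·x) and (u')² = π^2·cos²(π/2·x), and each of sin², cos² integrates to L/2 = 2 over (0, 4).
∫_0^4 u² dx = 8, so ||u||_L² = 2*sqrt(2).
∫_0^4 (u')² dx = 2*π^2, so ||u'||_L² = sqrt(2)*π.
Ratio ||u||_L² / ||u'||_L² = 2/π.
Sharp Poincaré constant on H^1_0(0, 4) is C_P = L/π = 4/π, achieved by sin(π/4·x).
This is the k = 2 harmonic; the ratio L/(kπ) is strictly less than C_P = L/π, consistent with the sharp inequality ||u||_L² ≤ C_P ||u'||_L².


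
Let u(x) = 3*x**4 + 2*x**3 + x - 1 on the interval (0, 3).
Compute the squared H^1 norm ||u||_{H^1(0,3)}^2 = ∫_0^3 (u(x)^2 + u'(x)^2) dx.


||u||_{H^1}^2 = 6731223/70

The H^1 norm (squared) on an interval (0, L) is
  ||u||_{H^1}^2 = ∫_0^L u(x)^2 dx + ∫_0^L u'(x)^2 dx.
Compute u'(x) = 12*x**3 + 6*x**2 + 1.
Then u(x)^2 = 9*x**8 + 12*x**7 + 4*x**6 + 6*x**5 - 2*x**4 - 4*x**3 + x**2 - 2*x + 1 and u'(x)^2 = 144*x**6 + 144*x**5 + 36*x**4 + 24*x**3 + 12*x**2 + 1.
Integrate each monomial from 0 to 3 using ∫_0^3 c·x^n dx = c·3^(n+1)/(n+1):
  ∫_0^3 u(x)^2 dx = ∫_0^3 (9*x^8 + 12*x^7 + 4*x^6 + 6*x^5 - 2*x^4 - 4*x^3 + x^2 - 2*x + 1) dx. Term by term:
    ∫_0^3 9*x^8 dx = 19683;  ∫_0^3 12*x^7 dx = 19683/2;  ∫_0^3 4*x^6 dx = 8748/7;
    ∫_0^3 6*x^5 dx = 729;  ∫_0^3 -2*x^4 dx = -486/5;  ∫_0^3 -4*x^3 dx = -81;
    ∫_0^3 x^2 dx = 9;  ∫_0^3 -2*x dx = -9;  ∫_0^3 1 dx = 3.
  Sum: 19683 + 19683/2 + 8748/7 + 729 − 486/5 − 81 + 9 − 9 + 3 = 2192961/70.
  ∫_0^3 u'(x)^2 dx = ∫_0^3 (144*x^6 + 144*x^5 + 36*x^4 + 24*x^3 + 12*x^2 + 1) dx. Term by term:
    ∫_0^3 144*x^6 dx = 314928/7;  ∫_0^3 144*x^5 dx = 17496;  ∫_0^3 36*x^4 dx = 8748/5;
    ∫_0^3 24*x^3 dx = 486;  ∫_0^3 12*x^2 dx = 108;  ∫_0^3 1 dx = 3.
  Sum: 314928/7 + 17496 + 8748/5 + 486 + 108 + 3 = 2269131/35.
Adding: ||u||_{H^1}^2 = 2192961/70 + 2269131/35 = 6731223/70.


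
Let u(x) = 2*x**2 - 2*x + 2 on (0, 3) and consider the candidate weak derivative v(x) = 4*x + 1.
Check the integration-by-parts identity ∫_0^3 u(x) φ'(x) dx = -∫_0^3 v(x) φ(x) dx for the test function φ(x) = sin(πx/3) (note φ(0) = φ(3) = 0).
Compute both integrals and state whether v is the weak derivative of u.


LHS = -24/π, RHS = -42/π. No, v is not the weak derivative of u.

u(x) = 2*x**2 - 2*x + 2, classical derivative u'(x) = 4*x - 2.
φ(x) = sin(πx/3), so φ'(x) = π*cos(π*x/3)/3.
Note φ(0) = φ(3) = 0, so the boundary term u·φ vanishes.
LHS = ∫_0^3 u(x) φ'(x) dx = ∫_0^3 (2*π*x^2*cos(π*x/3)/3 - 2*π*x*cos(π*x/3)/3 + 2*π*cos(π*x/3)/3) dx. Term by term:
  ∫_0^3 2*π*cos(π*x/3)/3 dx = 0;  ∫_0^3 -2*π*x*cos(π*x/3)/3 dx = 12/π;  ∫_0^3 2*π*x^2*cos(π*x/3)/3 dx = -36/π.
Sum: 0 + 12/π − 36/π = -24/π.
So LHS = -24/π.
∫_0^3 v(x) φ(x) dx = ∫_0^3 (4*x*sin(π*x/3) + sin(π*x/3)) dx. Term by term:
  ∫_0^3 4*x*sin(π*x/3) dx = 36/π;  ∫_0^3 sin(π*x/3) dx = 6/π.
Sum: 36/π + 6/π = 42/π.
So RHS = -∫_0^3 v(x) φ(x) dx = -42/π.
LHS − RHS = 18/π ≠ 0, so the identity fails.
(For a valid weak derivative the identity must hold for EVERY test function, in particular this one. The failure shows v is NOT the weak derivative of u.)
Correct weak derivative would be u'(x) = 4*x - 2.


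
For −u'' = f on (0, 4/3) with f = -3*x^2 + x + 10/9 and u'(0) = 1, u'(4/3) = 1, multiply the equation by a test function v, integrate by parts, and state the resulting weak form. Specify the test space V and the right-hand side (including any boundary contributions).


V = H^1(0, 4/3) (v unrestricted at boundary; u is determined up to an additive constant); weak form: ∫_0^4/3 u'v' dx = ∫_0^4/3 (-3*x^2 + x + 10/9) v dx + v(4/3) − v(0) for all v ∈ V.

Multiply both sides by a test function v and integrate from 0 to 4/3:
  ∫_0^4/3 −u''(x) v(x) dx = ∫_0^4/3 f(x) v(x) dx.
Integrate the LHS by parts once:
  ∫_0^4/3 −u'' v dx = −[u'(x) v(x)]_0^4/3 + ∫_0^4/3 u'(x) v'(x) dx.
Thus ∫_0^4/3 u'(x) v'(x) dx = ∫_0^4/3 f(x) v(x) dx + [u'(x) v(x)]_0^4/3.
Choose V so that boundary terms are either known or forced to vanish.
u has inhomogeneous Neumann u'(0) = 1, u'(4/3) = 1. [u' v]_0^4/3 = (1)·v(4/3) − (1)·v(0) = v(4/3) − v(0). Take V = H^1(0, 4/3); boundary term becomes part of RHS.
Weak formulation: find u (satisfying any essential BC) such that ∫_0^4/3 u'(x) v'(x) dx = ∫_0^4/3 f v dx + v(4/3) − v(0) for all v ∈ V (Neumann data are natural BCs: they enter the RHS as boundary terms).
Substituting f(x) = -3*x^2 + x + 10/9, the right-hand side is ∫_0^4/3 (-3*x^2 + x + 10/9) v dx + v(4/3) − v(0).
Compatibility check (pure Neumann): taking v ≡ 1 ∈ V gives 0 = ∫_0^4/3 f dx + (1) − (1), i.e. ∫_0^4/3 f dx must equal u'(0) − u'(4/3) = 0. Indeed ∫_0^4/3 (-3*x^2 + x + 10/9) dx = 0, so the data are compatible. The solution is then unique only up to an additive constant (fix it e.g. by requiring ∫_0^4/3 u dx = 0).


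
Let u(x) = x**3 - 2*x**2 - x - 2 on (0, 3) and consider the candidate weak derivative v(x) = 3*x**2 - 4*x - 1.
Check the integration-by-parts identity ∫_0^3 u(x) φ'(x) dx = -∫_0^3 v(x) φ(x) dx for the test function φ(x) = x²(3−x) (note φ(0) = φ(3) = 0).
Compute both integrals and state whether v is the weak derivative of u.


LHS = -351/20, RHS = -351/20. Yes, v = u' weakly.

u(x) = x**3 - 2*x**2 - x - 2, classical derivative u'(x) = 3*x**2 - 4*x - 1.
φ(x) = x²(3−x), so φ'(x) = 3*x*(2 - x).
Note φ(0) = φ(3) = 0, so the boundary term u·φ vanishes.
LHS = ∫_0^3 u(x) φ'(x) dx = ∫_0^3 (-3*x^5 + 12*x^4 - 9*x^3 - 12*x) dx. Term by term:
  ∫_0^3 -3*x^5 dx = -729/2;  ∫_0^3 12*x^4 dx = 2916/5;  ∫_0^3 -9*x^3 dx = -729/4;
  ∫_0^3 -12*x dx = -54.
Sum: -729/2 + 2916/5 − 729/4 − 54 = -351/20.
So LHS = -351/20.
∫_0^3 v(x) φ(x) dx = ∫_0^3 (-3*x^5 + 13*x^4 - 11*x^3 - 3*x^2) dx. Term by term:
  ∫_0^3 -3*x^5 dx = -729/2;  ∫_0^3 13*x^4 dx = 3159/5;  ∫_0^3 -11*x^3 dx = -891/4;
  ∫_0^3 -3*x^2 dx = -27.
Sum: -729/2 + 3159/5 − 891/4 − 27 = 351/20.
So RHS = -∫_0^3 v(x) φ(x) dx = -351/20.
LHS = RHS, so the identity holds for this test φ.
Moreover u is smooth here and v(x) = u'(x) = 3*x**2 - 4*x - 1 pointwise, so the identity holds for every test function. Hence v is the weak derivative of u.


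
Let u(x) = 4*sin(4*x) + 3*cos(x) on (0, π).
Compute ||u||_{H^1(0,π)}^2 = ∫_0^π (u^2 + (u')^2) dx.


||u||_{H^1(0,π)}^2 = 128/5 + 145*π

u'(x) = -3*sin(x) + 16*cos(4*x).
Expand u² and (u')² and integrate term by term on (0, π), using: for integers n ≥ 1, ∫_0^π sin²(nx) dx = ∫_0^π cos²(nx) dx = π/2; for n ≠ n', ∫_0^π sin(nx)sin(n'x) dx = ∫_0^π cos(nx)cos(n'x) dx = 0; and by product-to-sum, ∫_0^π sin(nx)cos(n'x) dx = ½∫_0^π [sin((n+n')x) + sin((n−n')x)] dx, which is 0 when n+n' is even and 2n/(n²−n'²) when n+n' is odd (it need not vanish on (0, π)).
  u² squared terms: (3)²·∫cos(x)² dx = 9·π/2 = 9*π/2;  (4)²·∫sin(4x)² dx = 16·π/2 = 8*π.
  u² cross terms: 2·(3)·(4)·∫cos(x)·sin(4x) dx = 24·(8/15) = 64/5.
  So ∫_0^π u² dx = 9*π/2 + 8*π + 64/5 = 64/5 + 25*π/2.
  (u')² squared terms: (-3)²·∫sin(x)² dx = 9·π/2 = 9*π/2;  (16)²·∫cos(4x)² dx = 256·π/2 = 128*π.
  (u')² cross terms: 2·(-3)·(16)·∫sin(x)·cos(4x) dx = -96·(-2/15) = 64/5.
  So ∫_0^π (u')² dx = 9*π/2 + 128*π + 64/5 = 64/5 + 265*π/2.
||u||_{H^1}^2 = (64/5 + 25*π/2) + (64/5 + 265*π/2) = 128/5 + 145*π.
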